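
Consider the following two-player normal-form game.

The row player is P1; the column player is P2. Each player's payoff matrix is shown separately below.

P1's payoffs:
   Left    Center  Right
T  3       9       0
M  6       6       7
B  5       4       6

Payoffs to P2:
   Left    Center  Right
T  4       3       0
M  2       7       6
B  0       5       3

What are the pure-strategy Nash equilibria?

(T, Left): P1 can switch to M (3 → 6). Not NE.
(T, Center): P2 can switch to Left (3 → 4). Not NE.
(T, Right): P1 can switch to M (0 → 7). Not NE.
(M, Left): P2 can switch to Center (2 → 7). Not NE.
(M, Center): P1 can switch to T (6 → 9). Not NE.
(M, Right): P2 can switch to Center (6 → 7). Not NE.
(B, Left): P1 can switch to M (5 → 6). Not NE.
(B, Center): P1 can switch to T (4 → 9). Not NE.
(B, Right): P1 can switch to M (6 → 7). Not NE.

none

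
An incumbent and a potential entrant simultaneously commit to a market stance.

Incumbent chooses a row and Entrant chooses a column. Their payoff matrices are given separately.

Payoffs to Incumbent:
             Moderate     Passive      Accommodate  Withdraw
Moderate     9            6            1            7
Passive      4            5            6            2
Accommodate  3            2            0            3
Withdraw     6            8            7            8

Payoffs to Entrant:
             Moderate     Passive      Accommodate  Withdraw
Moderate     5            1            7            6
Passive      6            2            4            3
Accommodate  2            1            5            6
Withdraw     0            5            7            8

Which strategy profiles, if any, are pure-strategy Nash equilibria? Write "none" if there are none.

For each player, find the best response to each opponent profile; mutual best responses are the pure NE.
Incumbent against Moderate: payoffs 9, 4, 3, 6 → best response Moderate.
Incumbent against Passive: payoffs 6, 5, 2, 8 → best response Withdraw.
Incumbent against Accommodate: payoffs 1, 6, 0, 7 → best response Withdraw.
Incumbent against Withdraw: payoffs 7, 2, 3, 8 → best response Withdraw.
Entrant against Moderate: payoffs 5, 1, 7, 6 → best response Accommodate.
Entrant against Passive: payoffs 6, 2, 4, 3 → best response Moderate.
Entrant against Accommodate: payoffs 2, 1, 5, 6 → best response Withdraw.
Entrant against Withdraw: payoffs 0, 5, 7, 8 → best response Withdraw.
Mutual best responses: (Withdraw, Withdraw).

Pure NE: (Withdraw, Withdraw)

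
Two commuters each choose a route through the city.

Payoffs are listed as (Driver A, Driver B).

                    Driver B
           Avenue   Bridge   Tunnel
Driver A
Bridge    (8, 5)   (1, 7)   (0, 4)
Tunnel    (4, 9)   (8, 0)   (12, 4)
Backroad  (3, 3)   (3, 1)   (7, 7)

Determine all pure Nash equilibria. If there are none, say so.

Driver A against Avenue: payoffs 8, 4, 3 → best response Bridge.
Driver A against Bridge: payoffs 1, 8, 3 → best response Tunnel.
Driver A against Tunnel: payoffs 0, 12, 7 → best response Tunnel.
Driver B against Bridge: payoffs 5, 7, 4 → best response Bridge.
Driver B against Tunnel: payoffs 9, 0, 4 → best response Avenue.
Driver B against Backroad: payoffs 3, 1, 7 → best response Tunnel.
No profile is a mutual best response for all players.

This game has no pure Nash equilibrium.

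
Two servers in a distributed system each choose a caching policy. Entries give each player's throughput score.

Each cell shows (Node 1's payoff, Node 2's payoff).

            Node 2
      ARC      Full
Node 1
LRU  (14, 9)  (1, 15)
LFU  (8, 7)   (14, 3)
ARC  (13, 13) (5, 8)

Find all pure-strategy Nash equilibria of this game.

(LRU, ARC): Node 2 can switch to Full (9 → 15). Not NE.
(LRU, Full): Node 1 can switch to LFU (1 → 14). Not NE.
(LFU, ARC): Node 1 can switch to LRU (8 → 14). Not NE.
(LFU, Full): Node 2 can switch to ARC (3 → 7). Not NE.
(ARC, ARC): Node 1 can switch to LRU (13 → 14). Not NE.
(ARC, Full): Node 1 can switch to LFU (5 → 14). Not NE.

This game has no pure Nash equilibrium.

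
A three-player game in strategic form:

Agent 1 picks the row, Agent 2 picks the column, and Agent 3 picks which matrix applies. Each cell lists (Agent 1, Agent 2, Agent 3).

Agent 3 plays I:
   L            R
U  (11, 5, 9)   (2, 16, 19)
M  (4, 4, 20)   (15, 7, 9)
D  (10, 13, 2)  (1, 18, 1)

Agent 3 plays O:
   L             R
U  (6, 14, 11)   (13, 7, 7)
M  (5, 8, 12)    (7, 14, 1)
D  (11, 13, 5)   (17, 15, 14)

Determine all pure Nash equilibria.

Agent 1 against (L, I): payoffs 11, 4, 10 → best response U.
Agent 1 against (L, O): payoffs 6, 5, 11 → best response D.
Agent 1 against (R, I): payoffs 2, 15, 1 → best response M.
Agent 1 against (R, O): payoffs 13, 7, 17 → best response D.
Agent 2 against (U, I): payoffs 5, 16 → best response R.
Agent 2 against (U, O): payoffs 14, 7 → best response L.
Agent 2 against (M, I): payoffs 4, 7 → best response R.
Agent 2 against (M, O): payoffs 8, 14 → best response R.
Agent 2 against (D, I): payoffs 13, 18 → best response R.
Agent 2 against (D, O): payoffs 13, 15 → best response R.
Agent 3 against (U, L): payoffs 9, 11 → best response O.
Agent 3 against (U, R): payoffs 19, 7 → best response I.
Agent 3 against (M, L): payoffs 20, 12 → best response I.
Agent 3 against (M, R): payoffs 9, 1 → best response I.
Agent 3 against (D, L): payoffs 2, 5 → best response O.
Agent 3 against (D, R): payoffs 1, 14 → best response O.
Mutual best responses: (M, R, I); (D, R, O).

The pure Nash equilibria are (M, R, I), (D, R, O).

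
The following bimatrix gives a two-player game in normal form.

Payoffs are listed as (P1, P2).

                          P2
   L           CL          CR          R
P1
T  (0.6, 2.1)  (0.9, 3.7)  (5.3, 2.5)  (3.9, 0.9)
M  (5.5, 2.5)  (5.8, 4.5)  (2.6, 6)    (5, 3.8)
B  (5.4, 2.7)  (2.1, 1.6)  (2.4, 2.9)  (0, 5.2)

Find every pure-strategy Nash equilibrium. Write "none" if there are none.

none

P1 against L: payoffs 0.6, 5.5, 5.4 → best response M.
P1 against CL: payoffs 0.9, 5.8, 2.1 → best response M.
P1 against CR: payoffs 5.3, 2.6, 2.4 → best response T.
P1 against R: payoffs 3.9, 5, 0 → best response M.
P2 against T: payoffs 2.1, 3.7, 2.5, 0.9 → best response CL.
P2 against M: payoffs 2.5, 4.5, 6, 3.8 → best response CR.
P2 against B: payoffs 2.7, 1.6, 2.9, 5.2 → best response R.
No profile is a mutual best response for all players.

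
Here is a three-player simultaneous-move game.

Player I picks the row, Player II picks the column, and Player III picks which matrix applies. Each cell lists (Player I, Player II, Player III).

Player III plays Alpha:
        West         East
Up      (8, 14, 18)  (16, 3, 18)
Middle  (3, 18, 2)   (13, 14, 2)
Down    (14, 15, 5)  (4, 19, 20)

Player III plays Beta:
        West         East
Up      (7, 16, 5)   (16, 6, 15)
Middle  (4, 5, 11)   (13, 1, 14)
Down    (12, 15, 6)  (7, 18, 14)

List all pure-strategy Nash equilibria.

For each strategy profile, look for a profitable unilateral deviation.
(Up, West, Alpha): Player I can switch to Down (8 → 14). Not NE.
(Up, West, Beta): Player I can switch to Down (7 → 12). Not NE.
(Up, East, Alpha): Player II can switch to West (3 → 14). Not NE.
(Up, East, Beta): Player II can switch to West (6 → 16). Not NE.
(Middle, West, Alpha): Player I can switch to Up (3 → 8). Not NE.
(Middle, West, Beta): Player I can switch to Up (4 → 7). Not NE.
(Middle, East, Alpha): Player I can switch to Up (13 → 16). Not NE.
(Middle, East, Beta): Player I can switch to Up (13 → 16). Not NE.
(The remaining 4 profiles each have a profitable deviation by the same check.)

none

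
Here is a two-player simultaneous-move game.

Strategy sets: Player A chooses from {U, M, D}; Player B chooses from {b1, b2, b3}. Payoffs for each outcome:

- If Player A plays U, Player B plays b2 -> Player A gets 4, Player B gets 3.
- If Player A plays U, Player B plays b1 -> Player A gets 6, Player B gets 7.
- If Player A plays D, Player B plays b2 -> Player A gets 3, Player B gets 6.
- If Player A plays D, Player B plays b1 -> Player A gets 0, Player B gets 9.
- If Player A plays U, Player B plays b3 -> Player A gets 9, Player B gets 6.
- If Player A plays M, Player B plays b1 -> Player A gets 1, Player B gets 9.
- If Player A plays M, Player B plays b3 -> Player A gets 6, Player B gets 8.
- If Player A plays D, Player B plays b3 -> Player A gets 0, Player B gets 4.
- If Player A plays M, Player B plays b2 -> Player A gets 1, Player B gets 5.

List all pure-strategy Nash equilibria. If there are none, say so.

(U, b1)

For each strategy profile, look for a profitable unilateral deviation.
(U, b1): Player A gets 6, best alternative 1; Player B gets 7, best alternative 6. No profitable deviation — NE.
(U, b2): Player B can switch to b1 (3 → 7). Not NE.
(U, b3): Player B can switch to b1 (6 → 7). Not NE.
(M, b1): Player A can switch to U (1 → 6). Not NE.
(M, b2): Player A can switch to U (1 → 4). Not NE.
(M, b3): Player A can switch to U (6 → 9). Not NE.
(D, b1): Player A can switch to U (0 → 6). Not NE.
(D, b2): Player A can switch to U (3 → 4). Not NE.
(D, b3): Player A can switch to U (0 → 9). Not NE.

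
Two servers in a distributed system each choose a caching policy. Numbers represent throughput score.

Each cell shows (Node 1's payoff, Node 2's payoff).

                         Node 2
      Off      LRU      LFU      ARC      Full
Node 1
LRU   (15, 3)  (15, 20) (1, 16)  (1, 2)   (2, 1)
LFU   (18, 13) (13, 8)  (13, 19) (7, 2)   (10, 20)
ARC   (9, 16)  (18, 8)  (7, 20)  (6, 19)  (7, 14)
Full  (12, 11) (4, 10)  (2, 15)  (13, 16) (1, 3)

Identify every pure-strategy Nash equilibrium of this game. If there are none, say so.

Pure-strategy Nash equilibria: (LFU, Full); (Full, ARC)

Node 1 against Off: payoffs 15, 18, 9, 12 → best response LFU.
Node 1 against LRU: payoffs 15, 13, 18, 4 → best response ARC.
Node 1 against LFU: payoffs 1, 13, 7, 2 → best response LFU.
Node 1 against ARC: payoffs 1, 7, 6, 13 → best response Full.
Node 1 against Full: payoffs 2, 10, 7, 1 → best response LFU.
Node 2 against LRU: payoffs 3, 20, 16, 2, 1 → best response LRU.
Node 2 against LFU: payoffs 13, 8, 19, 2, 20 → best response Full.
Node 2 against ARC: payoffs 16, 8, 20, 19, 14 → best response LFU.
Node 2 against Full: payoffs 11, 10, 15, 16, 3 → best response ARC.
Mutual best responses: (LFU, Full); (Full, ARC).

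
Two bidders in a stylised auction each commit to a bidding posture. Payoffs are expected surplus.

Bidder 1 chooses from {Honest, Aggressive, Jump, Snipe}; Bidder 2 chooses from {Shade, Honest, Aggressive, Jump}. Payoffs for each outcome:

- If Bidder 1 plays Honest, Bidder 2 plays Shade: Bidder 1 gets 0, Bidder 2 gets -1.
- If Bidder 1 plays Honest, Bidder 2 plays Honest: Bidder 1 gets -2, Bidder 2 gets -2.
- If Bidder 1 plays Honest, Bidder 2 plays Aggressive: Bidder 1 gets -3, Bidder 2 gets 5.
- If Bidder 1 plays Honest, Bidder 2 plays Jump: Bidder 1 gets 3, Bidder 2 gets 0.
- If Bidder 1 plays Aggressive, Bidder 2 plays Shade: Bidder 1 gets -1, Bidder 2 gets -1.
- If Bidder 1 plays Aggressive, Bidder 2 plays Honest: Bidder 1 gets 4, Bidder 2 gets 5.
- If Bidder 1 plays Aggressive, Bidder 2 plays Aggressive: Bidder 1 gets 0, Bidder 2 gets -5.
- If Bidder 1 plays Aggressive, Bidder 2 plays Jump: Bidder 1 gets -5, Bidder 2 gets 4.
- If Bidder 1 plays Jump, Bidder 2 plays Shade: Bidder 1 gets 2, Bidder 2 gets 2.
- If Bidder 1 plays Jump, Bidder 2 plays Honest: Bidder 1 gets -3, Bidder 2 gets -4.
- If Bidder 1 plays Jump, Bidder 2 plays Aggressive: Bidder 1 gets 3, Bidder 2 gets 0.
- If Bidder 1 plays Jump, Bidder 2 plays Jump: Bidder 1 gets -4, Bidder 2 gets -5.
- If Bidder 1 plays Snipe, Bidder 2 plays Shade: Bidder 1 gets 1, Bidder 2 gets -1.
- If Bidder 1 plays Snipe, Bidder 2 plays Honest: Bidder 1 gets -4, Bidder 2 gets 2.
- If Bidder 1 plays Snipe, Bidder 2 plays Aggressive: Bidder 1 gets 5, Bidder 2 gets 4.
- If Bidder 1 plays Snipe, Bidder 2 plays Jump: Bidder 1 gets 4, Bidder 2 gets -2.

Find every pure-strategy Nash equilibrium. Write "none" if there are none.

Bidder 1 against Shade: payoffs 0, -1, 2, 1 → best response Jump.
Bidder 1 against Honest: payoffs -2, 4, -3, -4 → best response Aggressive.
Bidder 1 against Aggressive: payoffs -3, 0, 3, 5 → best response Snipe.
Bidder 1 against Jump: payoffs 3, -5, -4, 4 → best response Snipe.
Bidder 2 against Honest: payoffs -1, -2, 5, 0 → best response Aggressive.
Bidder 2 against Aggressive: payoffs -1, 5, -5, 4 → best response Honest.
Bidder 2 against Jump: payoffs 2, -4, 0, -5 → best response Shade.
Bidder 2 against Snipe: payoffs -1, 2, 4, -2 → best response Aggressive.
Mutual best responses: (Aggressive, Honest); (Jump, Shade); (Snipe, Aggressive).

(Aggressive, Honest); (Jump, Shade); (Snipe, Aggressive)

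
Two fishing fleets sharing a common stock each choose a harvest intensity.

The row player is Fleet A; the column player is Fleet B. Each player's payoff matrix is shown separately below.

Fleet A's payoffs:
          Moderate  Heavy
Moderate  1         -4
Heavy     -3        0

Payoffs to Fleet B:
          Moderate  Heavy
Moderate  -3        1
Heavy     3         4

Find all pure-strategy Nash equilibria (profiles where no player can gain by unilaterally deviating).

Fleet A against Moderate: payoffs 1, -3 → best response Moderate.
Fleet A against Heavy: payoffs -4, 0 → best response Heavy.
Fleet B against Moderate: payoffs -3, 1 → best response Heavy.
Fleet B against Heavy: payoffs 3, 4 → best response Heavy.
Mutual best responses: (Heavy, Heavy).

The unique pure-strategy Nash equilibrium is (Heavy, Heavy).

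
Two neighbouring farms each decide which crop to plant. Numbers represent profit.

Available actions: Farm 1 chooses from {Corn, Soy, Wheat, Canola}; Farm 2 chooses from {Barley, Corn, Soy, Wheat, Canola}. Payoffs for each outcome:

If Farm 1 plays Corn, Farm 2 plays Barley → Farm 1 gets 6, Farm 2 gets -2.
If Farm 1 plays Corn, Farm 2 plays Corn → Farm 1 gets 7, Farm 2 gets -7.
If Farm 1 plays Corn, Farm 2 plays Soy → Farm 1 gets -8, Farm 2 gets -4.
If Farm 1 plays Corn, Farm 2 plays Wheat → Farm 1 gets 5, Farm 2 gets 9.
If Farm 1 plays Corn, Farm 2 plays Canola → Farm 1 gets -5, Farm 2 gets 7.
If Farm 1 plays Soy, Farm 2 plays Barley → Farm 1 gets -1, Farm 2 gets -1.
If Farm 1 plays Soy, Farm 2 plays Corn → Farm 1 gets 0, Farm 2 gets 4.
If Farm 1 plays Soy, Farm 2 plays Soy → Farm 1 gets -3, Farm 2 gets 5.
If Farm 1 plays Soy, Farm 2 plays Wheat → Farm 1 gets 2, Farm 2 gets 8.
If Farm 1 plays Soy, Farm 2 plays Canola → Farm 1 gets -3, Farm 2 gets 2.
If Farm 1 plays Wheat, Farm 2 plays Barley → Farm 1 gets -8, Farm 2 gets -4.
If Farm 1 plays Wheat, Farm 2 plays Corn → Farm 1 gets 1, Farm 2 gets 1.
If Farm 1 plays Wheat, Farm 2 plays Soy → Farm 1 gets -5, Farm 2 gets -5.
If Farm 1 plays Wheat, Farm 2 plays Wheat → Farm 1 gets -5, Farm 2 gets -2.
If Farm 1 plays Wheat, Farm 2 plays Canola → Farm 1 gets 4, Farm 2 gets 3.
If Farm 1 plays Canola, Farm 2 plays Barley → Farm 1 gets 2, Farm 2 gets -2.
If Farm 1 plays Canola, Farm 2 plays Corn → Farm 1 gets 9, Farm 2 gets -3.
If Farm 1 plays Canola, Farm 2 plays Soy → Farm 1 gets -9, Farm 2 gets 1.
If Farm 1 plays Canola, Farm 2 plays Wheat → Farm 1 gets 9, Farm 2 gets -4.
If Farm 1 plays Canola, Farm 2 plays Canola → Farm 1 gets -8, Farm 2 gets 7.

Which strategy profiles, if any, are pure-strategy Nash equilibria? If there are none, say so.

For each player, find the best response to each opponent profile; mutual best responses are the pure NE.
Farm 1 against Barley: payoffs 6, -1, -8, 2 → best response Corn.
Farm 1 against Corn: payoffs 7, 0, 1, 9 → best response Canola.
Farm 1 against Soy: payoffs -8, -3, -5, -9 → best response Soy.
Farm 1 against Wheat: payoffs 5, 2, -5, 9 → best response Canola.
Farm 1 against Canola: payoffs -5, -3, 4, -8 → best response Wheat.
Farm 2 against Corn: payoffs -2, -7, -4, 9, 7 → best response Wheat.
Farm 2 against Soy: payoffs -1, 4, 5, 8, 2 → best response Wheat.
Farm 2 against Wheat: payoffs -4, 1, -5, -2, 3 → best response Canola.
Farm 2 against Canola: payoffs -2, -3, 1, -4, 7 → best response Canola.
Mutual best responses: (Wheat, Canola).

Pure NE: (Wheat, Canola)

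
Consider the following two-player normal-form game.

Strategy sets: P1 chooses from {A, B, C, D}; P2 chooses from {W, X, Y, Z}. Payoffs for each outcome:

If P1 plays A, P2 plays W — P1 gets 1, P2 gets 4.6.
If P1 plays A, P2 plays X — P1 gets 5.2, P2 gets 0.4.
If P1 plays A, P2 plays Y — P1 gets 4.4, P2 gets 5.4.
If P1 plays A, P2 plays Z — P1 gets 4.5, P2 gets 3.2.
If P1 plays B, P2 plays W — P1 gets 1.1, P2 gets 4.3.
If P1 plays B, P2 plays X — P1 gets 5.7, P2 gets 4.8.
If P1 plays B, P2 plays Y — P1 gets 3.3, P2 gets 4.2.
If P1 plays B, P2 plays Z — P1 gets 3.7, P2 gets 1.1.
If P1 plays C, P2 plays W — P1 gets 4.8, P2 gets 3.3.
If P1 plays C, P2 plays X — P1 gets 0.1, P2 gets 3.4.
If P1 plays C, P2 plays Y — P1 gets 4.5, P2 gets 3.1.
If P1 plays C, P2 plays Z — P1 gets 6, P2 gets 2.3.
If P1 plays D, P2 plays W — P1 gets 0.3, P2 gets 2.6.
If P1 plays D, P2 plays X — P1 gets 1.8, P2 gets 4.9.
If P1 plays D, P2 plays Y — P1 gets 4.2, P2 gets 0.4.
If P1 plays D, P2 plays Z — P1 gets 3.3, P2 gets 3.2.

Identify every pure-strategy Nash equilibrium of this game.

The unique pure-strategy Nash equilibrium is (B, X).

P1 against W: payoffs 1, 1.1, 4.8, 0.3 → best response C.
P1 against X: payoffs 5.2, 5.7, 0.1, 1.8 → best response B.
P1 against Y: payoffs 4.4, 3.3, 4.5, 4.2 → best response C.
P1 against Z: payoffs 4.5, 3.7, 6, 3.3 → best response C.
P2 against A: payoffs 4.6, 0.4, 5.4, 3.2 → best response Y.
P2 against B: payoffs 4.3, 4.8, 4.2, 1.1 → best response X.
P2 against C: payoffs 3.3, 3.4, 3.1, 2.3 → best response X.
P2 against D: payoffs 2.6, 4.9, 0.4, 3.2 → best response X.
Mutual best responses: (B, X).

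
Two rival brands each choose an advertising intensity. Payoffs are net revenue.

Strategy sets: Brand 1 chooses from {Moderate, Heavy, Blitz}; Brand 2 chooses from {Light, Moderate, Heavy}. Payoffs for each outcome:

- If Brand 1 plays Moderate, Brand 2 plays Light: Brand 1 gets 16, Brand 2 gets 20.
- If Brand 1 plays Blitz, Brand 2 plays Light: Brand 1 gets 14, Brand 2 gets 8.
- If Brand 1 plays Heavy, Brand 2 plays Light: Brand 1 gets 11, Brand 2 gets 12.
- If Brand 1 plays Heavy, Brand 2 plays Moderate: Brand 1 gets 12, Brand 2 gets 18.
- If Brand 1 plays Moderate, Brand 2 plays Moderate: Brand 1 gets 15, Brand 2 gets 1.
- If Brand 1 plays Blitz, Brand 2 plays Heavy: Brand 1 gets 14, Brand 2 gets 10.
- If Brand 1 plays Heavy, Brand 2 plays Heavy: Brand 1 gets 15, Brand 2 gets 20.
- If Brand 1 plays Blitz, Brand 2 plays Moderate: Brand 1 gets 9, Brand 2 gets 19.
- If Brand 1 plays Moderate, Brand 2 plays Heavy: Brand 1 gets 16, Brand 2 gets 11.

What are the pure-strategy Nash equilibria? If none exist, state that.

(Moderate, Light): Brand 1 gets 16, best alternative 14; Brand 2 gets 20, best alternative 11. No profitable deviation — NE.
(Moderate, Moderate): Brand 2 can switch to Light (1 → 20). Not NE.
(Moderate, Heavy): Brand 2 can switch to Light (11 → 20). Not NE.
(Heavy, Light): Brand 1 can switch to Moderate (11 → 16). Not NE.
(Heavy, Moderate): Brand 1 can switch to Moderate (12 → 15). Not NE.
(Heavy, Heavy): Brand 1 can switch to Moderate (15 → 16). Not NE.
(Blitz, Light): Brand 1 can switch to Moderate (14 → 16). Not NE.
(Blitz, Moderate): Brand 1 can switch to Moderate (9 → 15). Not NE.
(Blitz, Heavy): Brand 1 can switch to Moderate (14 → 16). Not NE.

(Moderate, Light)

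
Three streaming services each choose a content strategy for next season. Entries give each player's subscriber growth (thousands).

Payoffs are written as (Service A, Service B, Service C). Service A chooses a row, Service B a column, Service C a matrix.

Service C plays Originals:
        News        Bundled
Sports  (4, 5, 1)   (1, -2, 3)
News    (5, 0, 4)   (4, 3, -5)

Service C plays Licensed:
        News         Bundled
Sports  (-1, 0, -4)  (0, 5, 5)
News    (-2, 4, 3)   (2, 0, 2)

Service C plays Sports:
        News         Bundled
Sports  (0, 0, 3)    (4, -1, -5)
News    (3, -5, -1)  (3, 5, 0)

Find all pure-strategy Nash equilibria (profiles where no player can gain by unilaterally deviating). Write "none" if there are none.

There is no pure-strategy Nash equilibrium.

Mark each player's best response to every combination of opponents' strategies; a profile where every player is best-responding is a pure Nash equilibrium.
Service A against (News, Originals): payoffs 4, 5 → best response News.
Service A against (News, Licensed): payoffs -1, -2 → best response Sports.
Service A against (News, Sports): payoffs 0, 3 → best response News.
Service A against (Bundled, Originals): payoffs 1, 4 → best response News.
Service A against (Bundled, Licensed): payoffs 0, 2 → best response News.
Service A against (Bundled, Sports): payoffs 4, 3 → best response Sports.
Service B against (Sports, Originals): payoffs 5, -2 → best response News.
Service B against (Sports, Licensed): payoffs 0, 5 → best response Bundled.
Service B against (Sports, Sports): payoffs 0, -1 → best response News.
Service B against (News, Originals): payoffs 0, 3 → best response Bundled.
Service B against (News, Licensed): payoffs 4, 0 → best response News.
Service B against (News, Sports): payoffs -5, 5 → best response Bundled.
Service C against (Sports, News): payoffs 1, -4, 3 → best response Sports.
Service C against (Sports, Bundled): payoffs 3, 5, -5 → best response Licensed.
Service C against (News, News): payoffs 4, 3, -1 → best response Originals.
Service C against (News, Bundled): payoffs -5, 2, 0 → best response Licensed.
No profile is a mutual best response for all players.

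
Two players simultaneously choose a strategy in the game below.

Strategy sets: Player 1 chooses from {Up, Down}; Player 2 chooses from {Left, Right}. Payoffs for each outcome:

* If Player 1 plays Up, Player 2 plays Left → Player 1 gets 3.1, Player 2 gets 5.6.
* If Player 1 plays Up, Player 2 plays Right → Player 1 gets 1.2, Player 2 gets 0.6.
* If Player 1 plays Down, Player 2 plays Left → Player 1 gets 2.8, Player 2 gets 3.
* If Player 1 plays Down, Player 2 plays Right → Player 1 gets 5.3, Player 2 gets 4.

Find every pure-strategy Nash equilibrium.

(Up, Left): Player 1 gets 3.1, best alternative 2.8; Player 2 gets 5.6, best alternative 0.6. No profitable deviation — NE.
(Up, Right): Player 1 can switch to Down (1.2 → 5.3). Not NE.
(Down, Left): Player 1 can switch to Up (2.8 → 3.1). Not NE.
(Down, Right): Player 1 gets 5.3, best alternative 1.2; Player 2 gets 4, best alternative 3. No profitable deviation — NE.

The pure Nash equilibria are (Up, Left), (Down, Right).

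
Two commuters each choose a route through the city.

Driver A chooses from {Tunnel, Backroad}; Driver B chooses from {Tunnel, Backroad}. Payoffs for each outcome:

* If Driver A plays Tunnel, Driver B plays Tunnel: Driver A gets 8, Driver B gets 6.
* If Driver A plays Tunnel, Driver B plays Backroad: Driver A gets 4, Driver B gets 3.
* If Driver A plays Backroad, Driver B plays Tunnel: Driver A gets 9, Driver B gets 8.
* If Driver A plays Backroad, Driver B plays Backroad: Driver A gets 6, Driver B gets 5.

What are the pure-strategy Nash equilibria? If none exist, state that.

Pure NE: (Backroad, Tunnel)

(Tunnel, Tunnel): Driver A can switch to Backroad (8 → 9). Not NE.
(Tunnel, Backroad): Driver A can switch to Backroad (4 → 6). Not NE.
(Backroad, Tunnel): Driver A gets 9, best alternative 8; Driver B gets 8, best alternative 5. No profitable deviation — NE.
(Backroad, Backroad): Driver B can switch to Tunnel (5 → 8). Not NE.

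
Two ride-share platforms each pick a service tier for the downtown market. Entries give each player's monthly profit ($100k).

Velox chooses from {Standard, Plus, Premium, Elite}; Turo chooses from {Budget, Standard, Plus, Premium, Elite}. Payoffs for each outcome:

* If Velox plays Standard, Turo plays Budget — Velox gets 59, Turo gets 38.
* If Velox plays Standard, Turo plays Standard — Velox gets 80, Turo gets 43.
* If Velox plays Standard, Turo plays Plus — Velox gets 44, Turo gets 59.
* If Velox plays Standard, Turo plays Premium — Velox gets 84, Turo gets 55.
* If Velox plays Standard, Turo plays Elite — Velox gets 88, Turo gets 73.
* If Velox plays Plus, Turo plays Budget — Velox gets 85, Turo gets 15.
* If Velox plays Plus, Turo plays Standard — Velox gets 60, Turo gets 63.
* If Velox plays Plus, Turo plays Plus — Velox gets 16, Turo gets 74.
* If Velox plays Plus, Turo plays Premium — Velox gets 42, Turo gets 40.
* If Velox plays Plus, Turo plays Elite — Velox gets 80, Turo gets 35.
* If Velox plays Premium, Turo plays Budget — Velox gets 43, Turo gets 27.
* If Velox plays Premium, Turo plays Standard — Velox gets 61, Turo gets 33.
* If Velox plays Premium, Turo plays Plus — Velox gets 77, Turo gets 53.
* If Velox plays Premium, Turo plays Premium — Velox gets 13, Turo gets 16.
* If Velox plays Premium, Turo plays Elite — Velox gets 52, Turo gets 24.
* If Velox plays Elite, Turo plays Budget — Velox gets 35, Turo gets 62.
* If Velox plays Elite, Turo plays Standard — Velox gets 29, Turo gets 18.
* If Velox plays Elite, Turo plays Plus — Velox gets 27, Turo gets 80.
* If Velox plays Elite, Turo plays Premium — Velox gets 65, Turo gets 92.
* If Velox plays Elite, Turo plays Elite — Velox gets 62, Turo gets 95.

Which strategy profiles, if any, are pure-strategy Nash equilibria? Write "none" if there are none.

Check each profile: it is a Nash equilibrium iff no player can strictly gain by switching unilaterally.
(Standard, Budget): Velox can switch to Plus (59 → 85). Not NE.
(Standard, Standard): Turo can switch to Plus (43 → 59). Not NE.
(Standard, Plus): Velox can switch to Premium (44 → 77). Not NE.
(Standard, Premium): Turo can switch to Plus (55 → 59). Not NE.
(Standard, Elite): Velox gets 88, best alternative 80; Turo gets 73, best alternative 59. No profitable deviation — NE.
(Plus, Budget): Turo can switch to Standard (15 → 63). Not NE.
(Plus, Standard): Velox can switch to Standard (60 → 80). Not NE.
(Premium, Plus): Velox gets 77, best alternative 44; Turo gets 53, best alternative 33. No profitable deviation — NE.
(The remaining 12 profiles each have a profitable deviation by the same check.)

The pure Nash equilibria are (Standard, Elite), (Premium, Plus).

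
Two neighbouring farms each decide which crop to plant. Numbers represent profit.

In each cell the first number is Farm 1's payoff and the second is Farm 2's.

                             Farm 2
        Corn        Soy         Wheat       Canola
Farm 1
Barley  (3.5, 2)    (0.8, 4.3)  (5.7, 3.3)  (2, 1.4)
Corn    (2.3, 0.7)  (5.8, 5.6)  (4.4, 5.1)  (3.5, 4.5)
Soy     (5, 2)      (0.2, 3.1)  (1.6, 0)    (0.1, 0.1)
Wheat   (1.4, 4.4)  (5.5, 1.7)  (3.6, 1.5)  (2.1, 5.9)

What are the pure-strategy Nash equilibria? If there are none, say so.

The unique pure-strategy Nash equilibrium is (Corn, Soy).

Mark each player's best response to every combination of opponents' strategies; a profile where every player is best-responding is a pure Nash equilibrium.
Farm 1 against Corn: payoffs 3.5, 2.3, 5, 1.4 → best response Soy.
Farm 1 against Soy: payoffs 0.8, 5.8, 0.2, 5.5 → best response Corn.
Farm 1 against Wheat: payoffs 5.7, 4.4, 1.6, 3.6 → best response Barley.
Farm 1 against Canola: payoffs 2, 3.5, 0.1, 2.1 → best response Corn.
Farm 2 against Barley: payoffs 2, 4.3, 3.3, 1.4 → best response Soy.
Farm 2 against Corn: payoffs 0.7, 5.6, 5.1, 4.5 → best response Soy.
Farm 2 against Soy: payoffs 2, 3.1, 0, 0.1 → best response Soy.
Farm 2 against Wheat: payoffs 4.4, 1.7, 1.5, 5.9 → best response Canola.
Mutual best responses: (Corn, Soy).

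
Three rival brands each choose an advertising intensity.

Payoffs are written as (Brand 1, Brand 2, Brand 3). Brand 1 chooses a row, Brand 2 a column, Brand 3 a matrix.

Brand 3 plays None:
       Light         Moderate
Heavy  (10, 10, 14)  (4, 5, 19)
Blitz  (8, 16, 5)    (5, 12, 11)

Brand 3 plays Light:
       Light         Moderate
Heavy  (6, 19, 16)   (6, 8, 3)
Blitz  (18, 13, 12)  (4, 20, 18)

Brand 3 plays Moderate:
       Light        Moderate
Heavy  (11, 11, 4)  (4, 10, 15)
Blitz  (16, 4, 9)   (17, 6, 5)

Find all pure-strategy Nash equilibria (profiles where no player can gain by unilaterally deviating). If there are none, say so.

none

For each strategy profile, look for a profitable unilateral deviation.
(Heavy, Light, None): Brand 3 can switch to Light (14 → 16). Not NE.
(Heavy, Light, Light): Brand 1 can switch to Blitz (6 → 18). Not NE.
(Heavy, Light, Moderate): Brand 1 can switch to Blitz (11 → 16). Not NE.
(Heavy, Moderate, None): Brand 1 can switch to Blitz (4 → 5). Not NE.
(Heavy, Moderate, Light): Brand 2 can switch to Light (8 → 19). Not NE.
(Heavy, Moderate, Moderate): Brand 1 can switch to Blitz (4 → 17). Not NE.
(Blitz, Light, None): Brand 1 can switch to Heavy (8 → 10). Not NE.
(Blitz, Light, Light): Brand 2 can switch to Moderate (13 → 20). Not NE.
(The remaining 4 profiles each have a profitable deviation by the same check.)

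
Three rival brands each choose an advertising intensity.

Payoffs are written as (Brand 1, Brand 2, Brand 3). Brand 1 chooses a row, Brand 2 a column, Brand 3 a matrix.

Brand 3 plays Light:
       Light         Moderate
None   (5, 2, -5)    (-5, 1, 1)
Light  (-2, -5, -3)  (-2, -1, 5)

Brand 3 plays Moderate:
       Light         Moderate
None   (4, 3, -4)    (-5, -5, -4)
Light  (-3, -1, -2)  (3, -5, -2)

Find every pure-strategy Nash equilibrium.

(None, Light, Moderate); (Light, Moderate, Light)

Brand 1 against (Light, Light): payoffs 5, -2 → best response None.
Brand 1 against (Light, Moderate): payoffs 4, -3 → best response None.
Brand 1 against (Moderate, Light): payoffs -5, -2 → best response Light.
Brand 1 against (Moderate, Moderate): payoffs -5, 3 → best response Light.
Brand 2 against (None, Light): payoffs 2, 1 → best response Light.
Brand 2 against (None, Moderate): payoffs 3, -5 → best response Light.
Brand 2 against (Light, Light): payoffs -5, -1 → best response Moderate.
Brand 2 against (Light, Moderate): payoffs -1, -5 → best response Light.
Brand 3 against (None, Light): payoffs -5, -4 → best response Moderate.
Brand 3 against (None, Moderate): payoffs 1, -4 → best response Light.
Brand 3 against (Light, Light): payoffs -3, -2 → best response Moderate.
Brand 3 against (Light, Moderate): payoffs 5, -2 → best response Light.
Mutual best responses: (None, Light, Moderate); (Light, Moderate, Light).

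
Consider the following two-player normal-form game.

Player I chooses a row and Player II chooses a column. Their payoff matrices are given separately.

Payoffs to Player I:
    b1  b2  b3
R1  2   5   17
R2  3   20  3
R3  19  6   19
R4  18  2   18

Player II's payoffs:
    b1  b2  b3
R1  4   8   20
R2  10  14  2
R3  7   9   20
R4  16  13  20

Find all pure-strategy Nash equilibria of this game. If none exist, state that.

(R2, b2); (R3, b3)

Check each profile: it is a Nash equilibrium iff no player can strictly gain by switching unilaterally.
(R1, b1): Player I can switch to R2 (2 → 3). Not NE.
(R1, b2): Player I can switch to R2 (5 → 20). Not NE.
(R1, b3): Player I can switch to R3 (17 → 19). Not NE.
(R2, b1): Player I can switch to R3 (3 → 19). Not NE.
(R2, b2): Player I gets 20, best alternative 6; Player II gets 14, best alternative 10. No profitable deviation — NE.
(R2, b3): Player I can switch to R1 (3 → 17). Not NE.
(R3, b1): Player II can switch to b2 (7 → 9). Not NE.
(R3, b3): Player I gets 19, best alternative 18; Player II gets 20, best alternative 9. No profitable deviation — NE.
(The remaining 4 profiles each have a profitable deviation by the same check.)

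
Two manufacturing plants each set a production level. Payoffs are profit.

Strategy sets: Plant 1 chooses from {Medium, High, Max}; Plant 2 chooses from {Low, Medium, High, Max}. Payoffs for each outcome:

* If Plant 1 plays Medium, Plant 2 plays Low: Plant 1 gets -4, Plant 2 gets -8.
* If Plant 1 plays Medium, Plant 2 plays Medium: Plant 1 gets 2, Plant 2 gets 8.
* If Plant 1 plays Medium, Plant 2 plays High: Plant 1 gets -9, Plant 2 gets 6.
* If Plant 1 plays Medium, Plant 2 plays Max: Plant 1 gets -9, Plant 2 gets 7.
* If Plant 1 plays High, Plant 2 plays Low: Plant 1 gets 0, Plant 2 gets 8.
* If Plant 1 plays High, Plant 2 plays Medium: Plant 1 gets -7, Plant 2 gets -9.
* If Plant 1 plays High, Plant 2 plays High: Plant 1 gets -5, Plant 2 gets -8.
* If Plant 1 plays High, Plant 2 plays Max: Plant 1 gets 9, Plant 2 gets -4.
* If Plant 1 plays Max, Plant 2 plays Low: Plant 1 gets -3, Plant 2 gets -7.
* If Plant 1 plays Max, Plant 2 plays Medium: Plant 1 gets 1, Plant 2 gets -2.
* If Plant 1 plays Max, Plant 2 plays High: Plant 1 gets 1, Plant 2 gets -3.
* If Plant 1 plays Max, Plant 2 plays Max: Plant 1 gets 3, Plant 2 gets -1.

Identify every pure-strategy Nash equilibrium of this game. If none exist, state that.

For each player, find the best response to each opponent profile; mutual best responses are the pure NE.
Plant 1 against Low: payoffs -4, 0, -3 → best response High.
Plant 1 against Medium: payoffs 2, -7, 1 → best response Medium.
Plant 1 against High: payoffs -9, -5, 1 → best response Max.
Plant 1 against Max: payoffs -9, 9, 3 → best response High.
Plant 2 against Medium: payoffs -8, 8, 6, 7 → best response Medium.
Plant 2 against High: payoffs 8, -9, -8, -4 → best response Low.
Plant 2 against Max: payoffs -7, -2, -3, -1 → best response Max.
Mutual best responses: (Medium, Medium); (High, Low).

(Medium, Medium); (High, Low)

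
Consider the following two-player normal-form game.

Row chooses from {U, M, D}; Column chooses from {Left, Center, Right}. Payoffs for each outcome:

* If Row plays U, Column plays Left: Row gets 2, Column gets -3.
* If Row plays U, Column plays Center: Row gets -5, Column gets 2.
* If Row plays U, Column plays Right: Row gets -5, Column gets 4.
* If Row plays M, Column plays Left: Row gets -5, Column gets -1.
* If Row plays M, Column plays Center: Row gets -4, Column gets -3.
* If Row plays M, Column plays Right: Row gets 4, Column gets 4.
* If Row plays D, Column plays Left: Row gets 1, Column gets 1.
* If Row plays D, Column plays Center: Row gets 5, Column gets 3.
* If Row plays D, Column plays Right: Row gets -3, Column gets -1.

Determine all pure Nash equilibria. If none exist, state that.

Pure-strategy Nash equilibria: (M, Right), (D, Center)

Mark each player's best response to every combination of opponents' strategies; a profile where every player is best-responding is a pure Nash equilibrium.
Row against Left: payoffs 2, -5, 1 → best response U.
Row against Center: payoffs -5, -4, 5 → best response D.
Row against Right: payoffs -5, 4, -3 → best response M.
Column against U: payoffs -3, 2, 4 → best response Right.
Column against M: payoffs -1, -3, 4 → best response Right.
Column against D: payoffs 1, 3, -1 → best response Center.
Mutual best responses: (M, Right); (D, Center).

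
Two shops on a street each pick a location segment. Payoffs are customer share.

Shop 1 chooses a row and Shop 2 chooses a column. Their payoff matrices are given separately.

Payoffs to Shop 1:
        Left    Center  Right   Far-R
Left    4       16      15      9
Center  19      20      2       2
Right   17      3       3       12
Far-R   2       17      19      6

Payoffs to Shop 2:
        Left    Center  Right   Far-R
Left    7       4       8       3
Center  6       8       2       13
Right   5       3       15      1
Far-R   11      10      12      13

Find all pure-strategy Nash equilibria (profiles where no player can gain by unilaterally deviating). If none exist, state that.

No pure-strategy Nash equilibrium.

Shop 1 against Left: payoffs 4, 19, 17, 2 → best response Center.
Shop 1 against Center: payoffs 16, 20, 3, 17 → best response Center.
Shop 1 against Right: payoffs 15, 2, 3, 19 → best response Far-R.
Shop 1 against Far-R: payoffs 9, 2, 12, 6 → best response Right.
Shop 2 against Left: payoffs 7, 4, 8, 3 → best response Right.
Shop 2 against Center: payoffs 6, 8, 2, 13 → best response Far-R.
Shop 2 against Right: payoffs 5, 3, 15, 1 → best response Right.
Shop 2 against Far-R: payoffs 11, 10, 12, 13 → best response Far-R.
No profile is a mutual best response for all players.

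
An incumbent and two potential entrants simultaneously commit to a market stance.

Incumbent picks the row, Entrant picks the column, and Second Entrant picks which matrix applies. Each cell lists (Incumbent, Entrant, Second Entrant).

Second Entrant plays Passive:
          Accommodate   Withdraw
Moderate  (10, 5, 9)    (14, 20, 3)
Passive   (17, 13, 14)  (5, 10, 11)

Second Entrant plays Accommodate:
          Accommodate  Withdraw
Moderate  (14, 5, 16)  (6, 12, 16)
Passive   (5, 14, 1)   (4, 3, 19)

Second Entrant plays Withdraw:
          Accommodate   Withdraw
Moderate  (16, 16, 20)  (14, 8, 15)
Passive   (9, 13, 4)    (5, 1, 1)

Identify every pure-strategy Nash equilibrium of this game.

The pure Nash equilibria are (Moderate, Accommodate, Withdraw); (Moderate, Withdraw, Accommodate); (Passive, Accommodate, Passive).

For each strategy profile, look for a profitable unilateral deviation.
(Moderate, Accommodate, Passive): Incumbent can switch to Passive (10 → 17). Not NE.
(Moderate, Accommodate, Accommodate): Entrant can switch to Withdraw (5 → 12). Not NE.
(Moderate, Accommodate, Withdraw): Incumbent gets 16, best alternative 9; Entrant gets 16, best alternative 8; Second Entrant gets 20, best alternative 16. No profitable deviation — NE.
(Moderate, Withdraw, Passive): Second Entrant can switch to Accommodate (3 → 16). Not NE.
(Moderate, Withdraw, Accommodate): Incumbent gets 6, best alternative 4; Entrant gets 12, best alternative 5; Second Entrant gets 16, best alternative 15. No profitable deviation — NE.
(Moderate, Withdraw, Withdraw): Entrant can switch to Accommodate (8 → 16). Not NE.
(Passive, Accommodate, Passive): Incumbent gets 17, best alternative 10; Entrant gets 13, best alternative 10; Second Entrant gets 14, best alternative 4. No profitable deviation — NE.
(Passive, Accommodate, Accommodate): Incumbent can switch to Moderate (5 → 14). Not NE.
(Passive, Accommodate, Withdraw): Incumbent can switch to Moderate (9 → 16). Not NE.
(The remaining 3 profiles each have a profitable deviation by the same check.)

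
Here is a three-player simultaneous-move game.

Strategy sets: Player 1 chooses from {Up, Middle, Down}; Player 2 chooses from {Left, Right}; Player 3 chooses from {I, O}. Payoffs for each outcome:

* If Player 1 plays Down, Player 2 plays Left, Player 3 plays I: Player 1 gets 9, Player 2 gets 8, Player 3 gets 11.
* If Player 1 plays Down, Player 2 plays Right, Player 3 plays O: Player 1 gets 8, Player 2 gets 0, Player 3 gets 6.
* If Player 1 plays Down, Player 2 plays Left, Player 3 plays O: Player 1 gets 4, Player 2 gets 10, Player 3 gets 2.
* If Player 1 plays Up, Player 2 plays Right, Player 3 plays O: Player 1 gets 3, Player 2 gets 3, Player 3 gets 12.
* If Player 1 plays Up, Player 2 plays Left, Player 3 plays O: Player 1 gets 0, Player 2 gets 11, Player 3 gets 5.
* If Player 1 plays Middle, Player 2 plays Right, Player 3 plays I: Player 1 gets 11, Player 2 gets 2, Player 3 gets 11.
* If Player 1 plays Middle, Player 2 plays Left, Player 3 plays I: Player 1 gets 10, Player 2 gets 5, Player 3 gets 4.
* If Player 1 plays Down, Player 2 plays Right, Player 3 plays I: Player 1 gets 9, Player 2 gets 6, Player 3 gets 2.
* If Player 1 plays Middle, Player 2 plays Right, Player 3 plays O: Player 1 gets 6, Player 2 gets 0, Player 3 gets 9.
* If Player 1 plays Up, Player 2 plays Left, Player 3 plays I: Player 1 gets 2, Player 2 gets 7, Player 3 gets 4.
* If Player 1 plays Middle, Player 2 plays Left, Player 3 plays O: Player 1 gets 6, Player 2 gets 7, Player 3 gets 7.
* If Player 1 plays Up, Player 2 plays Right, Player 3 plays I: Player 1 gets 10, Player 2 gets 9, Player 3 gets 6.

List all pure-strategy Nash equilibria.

For each player, find the best response to each opponent profile; mutual best responses are the pure NE.
Player 1 against (Left, I): payoffs 2, 10, 9 → best response Middle.
Player 1 against (Left, O): payoffs 0, 6, 4 → best response Middle.
Player 1 against (Right, I): payoffs 10, 11, 9 → best response Middle.
Player 1 against (Right, O): payoffs 3, 6, 8 → best response Down.
Player 2 against (Up, I): payoffs 7, 9 → best response Right.
Player 2 against (Up, O): payoffs 11, 3 → best response Left.
Player 2 against (Middle, I): payoffs 5, 2 → best response Left.
Player 2 against (Middle, O): payoffs 7, 0 → best response Left.
Player 2 against (Down, I): payoffs 8, 6 → best response Left.
Player 2 against (Down, O): payoffs 10, 0 → best response Left.
Player 3 against (Up, Left): payoffs 4, 5 → best response O.
Player 3 against (Up, Right): payoffs 6, 12 → best response O.
Player 3 against (Middle, Left): payoffs 4, 7 → best response O.
Player 3 against (Middle, Right): payoffs 11, 9 → best response I.
Player 3 against (Down, Left): payoffs 11, 2 → best response I.
Player 3 against (Down, Right): payoffs 2, 6 → best response O.
Mutual best responses: (Middle, Left, O).

Pure NE: (Middle, Left, O)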